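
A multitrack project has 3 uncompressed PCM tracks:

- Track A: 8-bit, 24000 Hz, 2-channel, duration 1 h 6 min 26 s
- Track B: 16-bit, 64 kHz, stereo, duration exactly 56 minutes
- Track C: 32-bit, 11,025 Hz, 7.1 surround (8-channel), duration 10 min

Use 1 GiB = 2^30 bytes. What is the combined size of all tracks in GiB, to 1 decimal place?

Track A: 1 h 6 min 26 s = 3,986 s; 24,000 × 3,986 × 1 × 2 = 191,328,000 bytes.
Track B: exactly 56 minutes = 3,360 s; 64,000 × 3,360 × 2 × 2 = 860,160,000 bytes.
Track C: 10 min = 600 s; 11,025 × 600 × 4 × 8 = 211,680,000 bytes.
Total = 1,263,168,000 bytes = 1.2 GiB.

1.2 GiB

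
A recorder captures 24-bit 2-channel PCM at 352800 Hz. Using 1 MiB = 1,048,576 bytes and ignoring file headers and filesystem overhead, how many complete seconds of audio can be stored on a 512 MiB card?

253 seconds

Uncompressed byte rate = 352,800 × 3 × 2 = 2,116,800 bytes/s.
Capacity = 512 × 1,048,576 = 536,870,912 bytes.
536,870,912 / 2,116,800 ≈ 253.62 s → 253 seconds.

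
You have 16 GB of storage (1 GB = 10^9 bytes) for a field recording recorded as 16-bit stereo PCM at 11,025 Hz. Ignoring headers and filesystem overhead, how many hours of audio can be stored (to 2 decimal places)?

Uncompressed byte rate = 11,025 × 2 × 2 = 44,100 bytes/s.
Capacity = 16 × 1,000,000,000 = 16,000,000,000 bytes.
16,000,000,000 / 44,100 ≈ 362811.79 s → 100.78 hours.

100.78 hours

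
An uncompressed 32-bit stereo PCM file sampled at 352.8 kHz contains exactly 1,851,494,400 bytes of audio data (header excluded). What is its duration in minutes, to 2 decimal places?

10.93 minutes

Byte rate = 352,800 × 4 × 2 = 2,822,400 bytes/s.
Duration = 1,851,494,400 / 2,822,400 = 656 s.
656 s / 60 = 10.93 minutes.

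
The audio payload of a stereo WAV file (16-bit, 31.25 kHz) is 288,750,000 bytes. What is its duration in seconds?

2,310 seconds

Byte rate = 31,250 × 2 × 2 = 125,000 bytes/s.
Duration = 288,750,000 / 125,000 = 2,310 s.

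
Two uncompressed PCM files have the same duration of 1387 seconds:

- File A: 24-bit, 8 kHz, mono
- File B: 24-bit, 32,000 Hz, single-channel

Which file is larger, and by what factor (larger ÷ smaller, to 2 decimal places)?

File B, by a factor of 4.00

File A: 8,000 × 3 × 1 = 24,000 bytes/s.
File B: 32,000 × 3 × 1 = 96,000 bytes/s.
File B is larger; ratio = 133,152,000 / 33,288,000 = 4.00.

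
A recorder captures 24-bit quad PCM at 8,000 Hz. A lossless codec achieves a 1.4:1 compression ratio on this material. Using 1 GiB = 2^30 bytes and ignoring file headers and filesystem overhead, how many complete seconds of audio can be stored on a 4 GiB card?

Uncompressed byte rate = 8,000 × 3 × 4 = 96,000 bytes/s.
After 1.4:1 compression, effective rate ≈ 68571.43 bytes/s.
Capacity = 4 × 1,073,741,824 = 4,294,967,296 bytes.
4,294,967,296 / effective rate ≈ 62634.94 s → 62,634 seconds.

62,634 seconds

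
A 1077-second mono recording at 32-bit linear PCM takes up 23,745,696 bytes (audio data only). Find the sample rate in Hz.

5,512 Hz

Bytes = sample_rate × seconds × bytes_per_sample × channels.
sample_rate = 23,745,696 / (1,077 × 4 × 1) = 23,745,696 / 4,308 = 5,512 Hz.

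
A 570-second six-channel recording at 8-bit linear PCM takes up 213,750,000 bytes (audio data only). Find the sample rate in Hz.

Bytes = sample_rate × seconds × bytes_per_sample × channels.
sample_rate = 213,750,000 / (570 × 1 × 6) = 213,750,000 / 3,420 = 62,500 Hz.

62,500 Hz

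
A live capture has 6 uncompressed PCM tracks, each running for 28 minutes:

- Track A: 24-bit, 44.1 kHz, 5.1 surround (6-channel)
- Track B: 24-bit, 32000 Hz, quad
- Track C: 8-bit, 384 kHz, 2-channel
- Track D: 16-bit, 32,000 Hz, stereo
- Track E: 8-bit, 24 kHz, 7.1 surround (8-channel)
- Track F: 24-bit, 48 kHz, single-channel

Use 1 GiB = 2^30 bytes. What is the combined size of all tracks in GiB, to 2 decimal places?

3.77 GiB

28 minutes = 1,680 s.
Track A: 44,100 × 1,680 × 3 × 6 = 1,333,584,000 bytes.
Track B: 32,000 × 1,680 × 3 × 4 = 645,120,000 bytes.
Track C: 384,000 × 1,680 × 1 × 2 = 1,290,240,000 bytes.
Track D: 32,000 × 1,680 × 2 × 2 = 215,040,000 bytes.
Track E: 24,000 × 1,680 × 1 × 8 = 322,560,000 bytes.
Track F: 48,000 × 1,680 × 3 × 1 = 241,920,000 bytes.
Total = 4,048,464,000 bytes = 3.77 GiB.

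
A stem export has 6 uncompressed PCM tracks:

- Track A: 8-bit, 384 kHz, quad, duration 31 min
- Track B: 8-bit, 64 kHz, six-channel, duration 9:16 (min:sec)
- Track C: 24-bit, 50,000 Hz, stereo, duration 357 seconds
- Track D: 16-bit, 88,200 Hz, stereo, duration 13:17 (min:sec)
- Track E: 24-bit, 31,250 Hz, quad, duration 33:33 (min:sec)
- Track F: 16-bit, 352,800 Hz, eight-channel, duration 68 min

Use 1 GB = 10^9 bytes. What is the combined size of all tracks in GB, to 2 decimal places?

Track A: 31 min = 1,860 s; 384,000 × 1,860 × 1 × 4 = 2,856,960,000 bytes.
Track B: 9:16 (min:sec) = 556 s; 64,000 × 556 × 1 × 6 = 213,504,000 bytes.
Track C: 50,000 × 357 × 3 × 2 = 107,100,000 bytes.
Track D: 13:17 (min:sec) = 797 s; 88,200 × 797 × 2 × 2 = 281,181,600 bytes.
Track E: 33:33 (min:sec) = 2,013 s; 31,250 × 2,013 × 3 × 4 = 754,875,000 bytes.
Track F: 68 min = 4,080 s; 352,800 × 4,080 × 2 × 8 = 23,030,784,000 bytes.
Total = 27,244,404,600 bytes = 27.24 GB.

27.24 GB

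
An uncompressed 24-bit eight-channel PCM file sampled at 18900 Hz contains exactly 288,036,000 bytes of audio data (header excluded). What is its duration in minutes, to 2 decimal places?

10.58 minutes

Byte rate = 18,900 × 3 × 8 = 453,600 bytes/s.
Duration = 288,036,000 / 453,600 = 635 s.
635 s / 60 = 10.58 minutes.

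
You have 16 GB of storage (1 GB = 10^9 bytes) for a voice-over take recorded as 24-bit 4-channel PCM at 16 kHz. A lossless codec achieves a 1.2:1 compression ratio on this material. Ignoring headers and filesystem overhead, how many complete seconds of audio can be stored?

100,000 seconds

Uncompressed byte rate = 16,000 × 3 × 4 = 192,000 bytes/s.
After 1.2:1 compression, effective rate ≈ 160000 bytes/s.
Capacity = 16 × 1,000,000,000 = 16,000,000,000 bytes.
16,000,000,000 / effective rate ≈ 100000 s → 100,000 seconds.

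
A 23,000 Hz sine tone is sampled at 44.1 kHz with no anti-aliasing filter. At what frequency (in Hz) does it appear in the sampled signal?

Nyquist = 44,100/2 = 22,050 Hz; 23,000 Hz exceeds it.
Alias = |23,000 − 1×44,100| = |23,000 − 44,100| = 21,100 Hz.

21,100 Hz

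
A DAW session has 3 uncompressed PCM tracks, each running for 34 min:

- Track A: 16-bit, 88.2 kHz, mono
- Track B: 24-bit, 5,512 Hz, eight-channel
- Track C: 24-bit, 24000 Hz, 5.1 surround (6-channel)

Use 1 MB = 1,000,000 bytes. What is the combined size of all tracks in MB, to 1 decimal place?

1511.0 MB

34 min = 2,040 s.
Track A: 88,200 × 2,040 × 2 × 1 = 359,856,000 bytes.
Track B: 5,512 × 2,040 × 3 × 8 = 269,867,520 bytes.
Track C: 24,000 × 2,040 × 3 × 6 = 881,280,000 bytes.
Total = 1,511,003,520 bytes = 1511.0 MB.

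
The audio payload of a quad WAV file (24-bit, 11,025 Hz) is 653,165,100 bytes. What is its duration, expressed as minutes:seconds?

82:17

Byte rate = 11,025 × 3 × 4 = 132,300 bytes/s.
Duration = 653,165,100 / 132,300 = 4,937 s.
4,937 s = 82:17.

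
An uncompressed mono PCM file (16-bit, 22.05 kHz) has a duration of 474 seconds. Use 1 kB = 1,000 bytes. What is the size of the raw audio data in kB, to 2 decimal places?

Bytes = 22,050 samples/s × 474 s × 2 bytes/sample × 1 ch = 20,903,400 bytes.
20,903,400 / 1,000 = 20903.40 kB.

20903.40 kB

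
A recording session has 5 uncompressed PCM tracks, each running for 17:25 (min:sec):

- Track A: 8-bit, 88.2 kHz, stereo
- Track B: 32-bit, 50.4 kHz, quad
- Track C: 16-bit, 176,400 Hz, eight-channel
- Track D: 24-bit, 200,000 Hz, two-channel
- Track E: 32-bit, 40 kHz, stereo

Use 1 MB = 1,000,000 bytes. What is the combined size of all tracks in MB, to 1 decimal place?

17:25 (min:sec) = 1,045 s.
Track A: 88,200 × 1,045 × 1 × 2 = 184,338,000 bytes.
Track B: 50,400 × 1,045 × 4 × 4 = 842,688,000 bytes.
Track C: 176,400 × 1,045 × 2 × 8 = 2,949,408,000 bytes.
Track D: 200,000 × 1,045 × 3 × 2 = 1,254,000,000 bytes.
Track E: 40,000 × 1,045 × 4 × 2 = 334,400,000 bytes.
Total = 5,564,834,000 bytes = 5564.8 MB.

5564.8 MB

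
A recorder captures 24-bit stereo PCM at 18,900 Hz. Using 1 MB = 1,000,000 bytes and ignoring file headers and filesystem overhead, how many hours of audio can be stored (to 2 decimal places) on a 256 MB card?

0.63 hours

Uncompressed byte rate = 18,900 × 3 × 2 = 113,400 bytes/s.
Capacity = 256 × 1,000,000 = 256,000,000 bytes.
256,000,000 / 113,400 ≈ 2257.5 s → 0.63 hours.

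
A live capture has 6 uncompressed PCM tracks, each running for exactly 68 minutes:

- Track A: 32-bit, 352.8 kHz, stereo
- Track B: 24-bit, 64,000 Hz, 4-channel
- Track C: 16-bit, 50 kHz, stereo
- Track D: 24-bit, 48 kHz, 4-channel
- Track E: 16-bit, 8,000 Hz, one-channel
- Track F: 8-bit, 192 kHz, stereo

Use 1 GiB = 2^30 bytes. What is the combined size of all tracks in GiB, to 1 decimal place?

18.1 GiB

exactly 68 minutes = 4,080 s.
Track A: 352,800 × 4,080 × 4 × 2 = 11,515,392,000 bytes.
Track B: 64,000 × 4,080 × 3 × 4 = 3,133,440,000 bytes.
Track C: 50,000 × 4,080 × 2 × 2 = 816,000,000 bytes.
Track D: 48,000 × 4,080 × 3 × 4 = 2,350,080,000 bytes.
Track E: 8,000 × 4,080 × 2 × 1 = 65,280,000 bytes.
Track F: 192,000 × 4,080 × 1 × 2 = 1,566,720,000 bytes.
Total = 19,446,912,000 bytes = 18.1 GiB.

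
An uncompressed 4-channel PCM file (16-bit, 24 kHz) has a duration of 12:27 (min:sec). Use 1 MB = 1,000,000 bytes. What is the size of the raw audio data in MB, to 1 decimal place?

143.4 MB

Duration = 12:27 (min:sec) = 747 s.
Bytes = 24,000 samples/s × 747 s × 2 bytes/sample × 4 ch = 143,424,000 bytes.
143,424,000 / 1,000,000 = 143.4 MB.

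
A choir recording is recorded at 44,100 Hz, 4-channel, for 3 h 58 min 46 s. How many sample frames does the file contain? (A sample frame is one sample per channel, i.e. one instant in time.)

631,776,600 sample frames

3 h 58 min 46 s = 14,326 s.
44,100 samples/s × 14,326 s = 631,776,600 frames.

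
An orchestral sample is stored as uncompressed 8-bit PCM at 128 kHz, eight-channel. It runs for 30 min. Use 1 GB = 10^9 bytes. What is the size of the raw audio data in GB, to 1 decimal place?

1.8 GB

Duration = 30 min = 1,800 s.
Bytes = 128,000 samples/s × 1,800 s × 1 bytes/sample × 8 ch = 1,843,200,000 bytes.
1,843,200,000 / 1,000,000,000 = 1.8 GB.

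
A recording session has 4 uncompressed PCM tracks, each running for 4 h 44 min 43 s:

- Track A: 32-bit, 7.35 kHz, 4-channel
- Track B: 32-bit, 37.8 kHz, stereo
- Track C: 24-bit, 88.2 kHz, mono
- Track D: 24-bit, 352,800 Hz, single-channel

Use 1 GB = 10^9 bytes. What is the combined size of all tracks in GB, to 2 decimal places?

29.78 GB

4 h 44 min 43 s = 17,083 s.
Track A: 7,350 × 17,083 × 4 × 4 = 2,008,960,800 bytes.
Track B: 37,800 × 17,083 × 4 × 2 = 5,165,899,200 bytes.
Track C: 88,200 × 17,083 × 3 × 1 = 4,520,161,800 bytes.
Track D: 352,800 × 17,083 × 3 × 1 = 18,080,647,200 bytes.
Total = 29,775,669,000 bytes = 29.78 GB.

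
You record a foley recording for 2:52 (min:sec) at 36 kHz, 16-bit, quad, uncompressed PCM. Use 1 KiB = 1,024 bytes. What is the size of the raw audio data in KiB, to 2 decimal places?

48375.00 KiB

Duration = 2:52 (min:sec) = 172 s.
Bytes = 36,000 samples/s × 172 s × 2 bytes/sample × 4 ch = 49,536,000 bytes.
49,536,000 / 1,024 = 48375.00 KiB.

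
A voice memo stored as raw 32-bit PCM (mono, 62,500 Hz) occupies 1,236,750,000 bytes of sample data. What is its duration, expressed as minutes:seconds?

82:27

Byte rate = 62,500 × 4 × 1 = 250,000 bytes/s.
Duration = 1,236,750,000 / 250,000 = 4,947 s.
4,947 s = 82:27.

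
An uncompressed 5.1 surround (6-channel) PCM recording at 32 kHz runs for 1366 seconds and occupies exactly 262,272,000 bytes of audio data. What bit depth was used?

Bytes per sample = 262,272,000 / (32,000 × 1,366 × 6) = 262,272,000 / 262,272,000 = 1.
Bit depth = 1 × 8 = 8 bits.

8 bits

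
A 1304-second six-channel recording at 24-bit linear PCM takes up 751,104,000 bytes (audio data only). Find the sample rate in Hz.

Bytes = sample_rate × seconds × bytes_per_sample × channels.
sample_rate = 751,104,000 / (1,304 × 3 × 6) = 751,104,000 / 23,472 = 32,000 Hz.

32,000 Hz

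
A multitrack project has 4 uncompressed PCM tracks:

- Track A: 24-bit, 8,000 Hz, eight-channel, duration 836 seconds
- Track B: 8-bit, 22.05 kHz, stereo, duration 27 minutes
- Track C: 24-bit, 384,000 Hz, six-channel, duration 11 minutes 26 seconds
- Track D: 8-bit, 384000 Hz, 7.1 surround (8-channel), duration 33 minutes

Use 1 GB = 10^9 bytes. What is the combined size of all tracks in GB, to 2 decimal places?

11.06 GB

Track A: 8,000 × 836 × 3 × 8 = 160,512,000 bytes.
Track B: 27 minutes = 1,620 s; 22,050 × 1,620 × 1 × 2 = 71,442,000 bytes.
Track C: 11 minutes 26 seconds = 686 s; 384,000 × 686 × 3 × 6 = 4,741,632,000 bytes.
Track D: 33 minutes = 1,980 s; 384,000 × 1,980 × 1 × 8 = 6,082,560,000 bytes.
Total = 11,056,146,000 bytes = 11.06 GB.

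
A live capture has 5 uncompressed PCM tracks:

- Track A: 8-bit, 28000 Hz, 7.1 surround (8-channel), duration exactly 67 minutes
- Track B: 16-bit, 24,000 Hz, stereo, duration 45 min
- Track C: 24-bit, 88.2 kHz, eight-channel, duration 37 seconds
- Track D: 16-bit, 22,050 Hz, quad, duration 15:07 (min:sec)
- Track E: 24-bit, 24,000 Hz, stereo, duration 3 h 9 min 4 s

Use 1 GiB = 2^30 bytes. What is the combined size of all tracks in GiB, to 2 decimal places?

2.82 GiB

Track A: exactly 67 minutes = 4,020 s; 28,000 × 4,020 × 1 × 8 = 900,480,000 bytes.
Track B: 45 min = 2,700 s; 24,000 × 2,700 × 2 × 2 = 259,200,000 bytes.
Track C: 88,200 × 37 × 3 × 8 = 78,321,600 bytes.
Track D: 15:07 (min:sec) = 907 s; 22,050 × 907 × 2 × 4 = 159,994,800 bytes.
Track E: 3 h 9 min 4 s = 11,344 s; 24,000 × 11,344 × 3 × 2 = 1,633,536,000 bytes.
Total = 3,031,532,400 bytes = 2.82 GiB.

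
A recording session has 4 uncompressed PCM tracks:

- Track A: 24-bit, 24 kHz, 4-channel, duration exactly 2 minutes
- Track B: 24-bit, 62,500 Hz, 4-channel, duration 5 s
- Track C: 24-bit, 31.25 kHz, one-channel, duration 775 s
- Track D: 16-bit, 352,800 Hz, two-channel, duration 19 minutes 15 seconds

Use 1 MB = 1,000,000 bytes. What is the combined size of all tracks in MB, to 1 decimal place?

1740.9 MB

Track A: exactly 2 minutes = 120 s; 24,000 × 120 × 3 × 4 = 34,560,000 bytes.
Track B: 62,500 × 5 × 3 × 4 = 3,750,000 bytes.
Track C: 31,250 × 775 × 3 × 1 = 72,656,250 bytes.
Track D: 19 minutes 15 seconds = 1,155 s; 352,800 × 1,155 × 2 × 2 = 1,629,936,000 bytes.
Total = 1,740,902,250 bytes = 1740.9 MB.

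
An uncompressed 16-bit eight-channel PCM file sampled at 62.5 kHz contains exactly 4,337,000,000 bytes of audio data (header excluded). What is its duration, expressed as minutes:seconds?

Byte rate = 62,500 × 2 × 8 = 1,000,000 bytes/s.
Duration = 4,337,000,000 / 1,000,000 = 4,337 s.
4,337 s = 72:17.

72:17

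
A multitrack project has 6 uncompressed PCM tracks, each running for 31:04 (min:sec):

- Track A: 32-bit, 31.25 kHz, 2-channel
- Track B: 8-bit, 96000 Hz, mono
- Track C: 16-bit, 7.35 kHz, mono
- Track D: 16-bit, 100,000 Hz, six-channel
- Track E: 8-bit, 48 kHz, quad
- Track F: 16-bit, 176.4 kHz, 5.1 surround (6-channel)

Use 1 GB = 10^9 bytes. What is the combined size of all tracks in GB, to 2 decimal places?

31:04 (min:sec) = 1,864 s.
Track A: 31,250 × 1,864 × 4 × 2 = 466,000,000 bytes.
Track B: 96,000 × 1,864 × 1 × 1 = 178,944,000 bytes.
Track C: 7,350 × 1,864 × 2 × 1 = 27,400,800 bytes.
Track D: 100,000 × 1,864 × 2 × 6 = 2,236,800,000 bytes.
Track E: 48,000 × 1,864 × 1 × 4 = 357,888,000 bytes.
Track F: 176,400 × 1,864 × 2 × 6 = 3,945,715,200 bytes.
Total = 7,212,748,000 bytes = 7.21 GB.

7.21 GB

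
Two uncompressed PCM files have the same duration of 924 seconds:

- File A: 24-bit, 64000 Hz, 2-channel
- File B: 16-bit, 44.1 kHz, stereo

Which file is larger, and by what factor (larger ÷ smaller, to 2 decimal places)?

File A, by a factor of 2.18

File A: 64,000 × 3 × 2 = 384,000 bytes/s.
File B: 44,100 × 2 × 2 = 176,400 bytes/s.
File A is larger; ratio = 354,816,000 / 162,993,600 = 2.18.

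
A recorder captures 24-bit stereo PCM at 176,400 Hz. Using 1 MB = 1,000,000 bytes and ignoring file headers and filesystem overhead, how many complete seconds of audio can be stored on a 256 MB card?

Uncompressed byte rate = 176,400 × 3 × 2 = 1,058,400 bytes/s.
Capacity = 256 × 1,000,000 = 256,000,000 bytes.
256,000,000 / 1,058,400 ≈ 241.87 s → 241 seconds.

241 seconds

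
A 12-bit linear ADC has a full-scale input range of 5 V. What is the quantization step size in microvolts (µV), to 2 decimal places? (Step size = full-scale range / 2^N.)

5 V / 2^12 = 5 / 4,096 V = 1220.70 µV.

1220.70 µV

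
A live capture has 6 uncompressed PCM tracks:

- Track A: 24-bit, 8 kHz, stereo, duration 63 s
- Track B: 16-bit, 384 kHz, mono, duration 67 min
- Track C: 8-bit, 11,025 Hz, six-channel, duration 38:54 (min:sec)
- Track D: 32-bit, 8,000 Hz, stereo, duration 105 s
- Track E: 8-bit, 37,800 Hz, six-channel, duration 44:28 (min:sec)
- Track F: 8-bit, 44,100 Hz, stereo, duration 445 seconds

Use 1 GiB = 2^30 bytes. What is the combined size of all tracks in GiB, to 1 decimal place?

Track A: 8,000 × 63 × 3 × 2 = 3,024,000 bytes.
Track B: 67 min = 4,020 s; 384,000 × 4,020 × 2 × 1 = 3,087,360,000 bytes.
Track C: 38:54 (min:sec) = 2,334 s; 11,025 × 2,334 × 1 × 6 = 154,394,100 bytes.
Track D: 8,000 × 105 × 4 × 2 = 6,720,000 bytes.
Track E: 44:28 (min:sec) = 2,668 s; 37,800 × 2,668 × 1 × 6 = 605,102,400 bytes.
Track F: 44,100 × 445 × 1 × 2 = 39,249,000 bytes.
Total = 3,895,849,500 bytes = 3.6 GiB.

3.6 GiB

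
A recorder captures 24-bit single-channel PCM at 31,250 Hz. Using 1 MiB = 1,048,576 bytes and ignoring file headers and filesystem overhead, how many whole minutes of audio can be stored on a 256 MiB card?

Uncompressed byte rate = 31,250 × 3 × 1 = 93,750 bytes/s.
Capacity = 256 × 1,048,576 = 268,435,456 bytes.
268,435,456 / 93,750 ≈ 2863.31 s → 47 minutes.

47 minutes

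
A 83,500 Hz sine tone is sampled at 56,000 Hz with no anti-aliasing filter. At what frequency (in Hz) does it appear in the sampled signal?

27,500 Hz

Nyquist = 56,000/2 = 28,000 Hz; 83,500 Hz exceeds it.
Alias = |83,500 − 1×56,000| = |83,500 − 56,000| = 27,500 Hz.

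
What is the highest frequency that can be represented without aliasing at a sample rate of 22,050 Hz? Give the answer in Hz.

Nyquist frequency = sample rate / 2 = 22,050 / 2 = 11,025 Hz.

11,025 Hz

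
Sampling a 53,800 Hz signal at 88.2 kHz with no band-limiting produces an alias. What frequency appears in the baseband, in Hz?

Nyquist = 88,200/2 = 44,100 Hz; 53,800 Hz exceeds it.
Alias = |53,800 − 1×88,200| = |53,800 − 88,200| = 34,400 Hz.

34,400 Hz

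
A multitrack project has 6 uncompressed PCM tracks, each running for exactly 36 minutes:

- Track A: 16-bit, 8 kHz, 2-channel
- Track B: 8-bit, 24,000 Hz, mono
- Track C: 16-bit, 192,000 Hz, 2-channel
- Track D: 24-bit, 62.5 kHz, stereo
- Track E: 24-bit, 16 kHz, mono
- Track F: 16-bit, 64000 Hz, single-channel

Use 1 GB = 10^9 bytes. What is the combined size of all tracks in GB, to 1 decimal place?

3.0 GB

exactly 36 minutes = 2,160 s.
Track A: 8,000 × 2,160 × 2 × 2 = 69,120,000 bytes.
Track B: 24,000 × 2,160 × 1 × 1 = 51,840,000 bytes.
Track C: 192,000 × 2,160 × 2 × 2 = 1,658,880,000 bytes.
Track D: 62,500 × 2,160 × 3 × 2 = 810,000,000 bytes.
Track E: 16,000 × 2,160 × 3 × 1 = 103,680,000 bytes.
Track F: 64,000 × 2,160 × 2 × 1 = 276,480,000 bytes.
Total = 2,970,000,000 bytes = 3.0 GB.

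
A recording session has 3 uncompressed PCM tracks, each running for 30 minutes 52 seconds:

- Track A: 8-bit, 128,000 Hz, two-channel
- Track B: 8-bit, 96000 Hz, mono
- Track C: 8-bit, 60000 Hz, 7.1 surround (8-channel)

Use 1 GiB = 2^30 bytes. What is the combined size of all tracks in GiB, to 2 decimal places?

30 minutes 52 seconds = 1,852 s.
Track A: 128,000 × 1,852 × 1 × 2 = 474,112,000 bytes.
Track B: 96,000 × 1,852 × 1 × 1 = 177,792,000 bytes.
Track C: 60,000 × 1,852 × 1 × 8 = 888,960,000 bytes.
Total = 1,540,864,000 bytes = 1.44 GiB.

1.44 GiB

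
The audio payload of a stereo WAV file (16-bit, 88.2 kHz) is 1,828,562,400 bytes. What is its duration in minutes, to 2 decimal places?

86.38 minutes

Byte rate = 88,200 × 2 × 2 = 352,800 bytes/s.
Duration = 1,828,562,400 / 352,800 = 5,183 s.
5,183 s / 60 = 86.38 minutes.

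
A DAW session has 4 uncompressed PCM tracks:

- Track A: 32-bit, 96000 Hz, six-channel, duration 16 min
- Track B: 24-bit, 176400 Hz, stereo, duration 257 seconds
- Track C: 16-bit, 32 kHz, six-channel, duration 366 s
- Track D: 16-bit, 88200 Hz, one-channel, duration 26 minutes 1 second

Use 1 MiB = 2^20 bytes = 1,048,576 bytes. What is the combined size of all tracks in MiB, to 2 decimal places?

2765.42 MiB

Track A: 16 min = 960 s; 96,000 × 960 × 4 × 6 = 2,211,840,000 bytes.
Track B: 176,400 × 257 × 3 × 2 = 272,008,800 bytes.
Track C: 32,000 × 366 × 2 × 6 = 140,544,000 bytes.
Track D: 26 minutes 1 second = 1,561 s; 88,200 × 1,561 × 2 × 1 = 275,360,400 bytes.
Total = 2,899,753,200 bytes = 2765.42 MiB.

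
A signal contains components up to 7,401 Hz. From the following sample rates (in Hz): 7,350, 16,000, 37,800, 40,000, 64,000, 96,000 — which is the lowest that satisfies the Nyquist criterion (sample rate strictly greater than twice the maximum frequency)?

16,000 Hz

Need sample rate > 2 × 7,401 = 14,802 Hz.
Lowest listed rate above 14,802 Hz is 16,000 Hz.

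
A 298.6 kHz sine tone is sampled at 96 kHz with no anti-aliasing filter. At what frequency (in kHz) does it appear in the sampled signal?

10.6 kHz

Nyquist = 96,000/2 = 48,000 Hz; 298,600 Hz exceeds it.
Alias = |298,600 − 3×96,000| = |298,600 − 288,000| = 10,600 Hz = 10.6 kHz.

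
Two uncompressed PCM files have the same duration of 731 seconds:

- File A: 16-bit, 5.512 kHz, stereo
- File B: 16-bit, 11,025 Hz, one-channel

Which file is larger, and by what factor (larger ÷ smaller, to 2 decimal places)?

File A: 5,512 × 2 × 2 = 22,048 bytes/s.
File B: 11,025 × 2 × 1 = 22,050 bytes/s.
File B is larger; ratio = 16,118,550 / 16,117,088 = 1.00.

File B, by a factor of 1.00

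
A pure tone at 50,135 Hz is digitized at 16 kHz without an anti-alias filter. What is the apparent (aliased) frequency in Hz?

2,135 Hz

Nyquist = 16,000/2 = 8,000 Hz; 50,135 Hz exceeds it.
Alias = |50,135 − 3×16,000| = |50,135 − 48,000| = 2,135 Hz.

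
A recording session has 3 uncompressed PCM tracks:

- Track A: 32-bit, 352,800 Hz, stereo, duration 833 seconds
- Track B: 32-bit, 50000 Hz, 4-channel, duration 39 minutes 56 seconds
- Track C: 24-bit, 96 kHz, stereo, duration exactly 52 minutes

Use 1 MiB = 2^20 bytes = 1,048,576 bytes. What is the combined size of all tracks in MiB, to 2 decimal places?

Track A: 352,800 × 833 × 4 × 2 = 2,351,059,200 bytes.
Track B: 39 minutes 56 seconds = 2,396 s; 50,000 × 2,396 × 4 × 4 = 1,916,800,000 bytes.
Track C: exactly 52 minutes = 3,120 s; 96,000 × 3,120 × 3 × 2 = 1,797,120,000 bytes.
Total = 6,064,979,200 bytes = 5784.01 MiB.

5784.01 MiB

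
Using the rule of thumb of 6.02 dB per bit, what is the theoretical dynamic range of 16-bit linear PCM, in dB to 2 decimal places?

96.32 dB

16 × 6.02 = 96.32 dB.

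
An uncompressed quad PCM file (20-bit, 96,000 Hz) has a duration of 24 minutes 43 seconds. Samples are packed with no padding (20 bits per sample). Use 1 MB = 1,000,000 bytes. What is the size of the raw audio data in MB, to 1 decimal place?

Duration = 24 minutes 43 seconds = 1,483 s.
Bits = 96,000 × 1,483 × 20 × 4 = 11,389,440,000 bits = 1,423,680,000 bytes.
1,423,680,000 / 1,000,000 = 1423.7 MB.

1423.7 MB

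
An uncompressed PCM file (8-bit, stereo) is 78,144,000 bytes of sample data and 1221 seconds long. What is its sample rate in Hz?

Bytes = sample_rate × seconds × bytes_per_sample × channels.
sample_rate = 78,144,000 / (1,221 × 1 × 2) = 78,144,000 / 2,442 = 32,000 Hz.

32,000 Hz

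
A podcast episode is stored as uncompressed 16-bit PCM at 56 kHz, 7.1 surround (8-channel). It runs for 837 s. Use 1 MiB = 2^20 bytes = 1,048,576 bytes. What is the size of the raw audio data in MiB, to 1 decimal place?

Bytes = 56,000 samples/s × 837 s × 2 bytes/sample × 8 ch = 749,952,000 bytes.
749,952,000 / 1,048,576 = 715.2 MiB.

715.2 MiB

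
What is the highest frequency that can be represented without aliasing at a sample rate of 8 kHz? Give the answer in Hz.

4,000 Hz

Nyquist frequency = sample rate / 2 = 8,000 / 2 = 4,000 Hz.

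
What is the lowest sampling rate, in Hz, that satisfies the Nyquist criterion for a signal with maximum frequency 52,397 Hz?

104,794 Hz

Minimum sample rate = 2 × 52,397 Hz = 104,794 Hz.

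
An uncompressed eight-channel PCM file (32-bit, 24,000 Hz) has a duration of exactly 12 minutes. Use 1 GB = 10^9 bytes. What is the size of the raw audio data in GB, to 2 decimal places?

0.55 GB

Duration = exactly 12 minutes = 720 s.
Bytes = 24,000 samples/s × 720 s × 4 bytes/sample × 8 ch = 552,960,000 bytes.
552,960,000 / 1,000,000,000 = 0.55 GB.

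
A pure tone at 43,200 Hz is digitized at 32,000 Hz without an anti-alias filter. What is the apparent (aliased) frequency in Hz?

11,200 Hz

Nyquist = 32,000/2 = 16,000 Hz; 43,200 Hz exceeds it.
Alias = |43,200 − 1×32,000| = |43,200 − 32,000| = 11,200 Hz.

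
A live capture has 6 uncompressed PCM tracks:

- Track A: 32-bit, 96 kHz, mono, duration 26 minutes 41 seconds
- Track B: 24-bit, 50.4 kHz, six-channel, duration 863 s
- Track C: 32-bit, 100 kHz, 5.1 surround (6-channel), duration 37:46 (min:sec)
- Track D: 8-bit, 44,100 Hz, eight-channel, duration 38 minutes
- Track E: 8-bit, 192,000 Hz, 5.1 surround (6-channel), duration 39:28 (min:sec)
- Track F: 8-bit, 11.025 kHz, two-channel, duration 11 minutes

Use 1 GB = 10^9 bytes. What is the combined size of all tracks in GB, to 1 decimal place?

10.4 GB

Track A: 26 minutes 41 seconds = 1,601 s; 96,000 × 1,601 × 4 × 1 = 614,784,000 bytes.
Track B: 50,400 × 863 × 3 × 6 = 782,913,600 bytes.
Track C: 37:46 (min:sec) = 2,266 s; 100,000 × 2,266 × 4 × 6 = 5,438,400,000 bytes.
Track D: 38 minutes = 2,280 s; 44,100 × 2,280 × 1 × 8 = 804,384,000 bytes.
Track E: 39:28 (min:sec) = 2,368 s; 192,000 × 2,368 × 1 × 6 = 2,727,936,000 bytes.
Track F: 11 minutes = 660 s; 11,025 × 660 × 1 × 2 = 14,553,000 bytes.
Total = 10,382,970,600 bytes = 10.4 GB.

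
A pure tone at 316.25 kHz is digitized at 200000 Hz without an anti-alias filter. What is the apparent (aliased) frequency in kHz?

83.75 kHz

Nyquist = 200,000/2 = 100,000 Hz; 316,250 Hz exceeds it.
Alias = |316,250 − 2×200,000| = |316,250 − 400,000| = 83,750 Hz = 83.75 kHz.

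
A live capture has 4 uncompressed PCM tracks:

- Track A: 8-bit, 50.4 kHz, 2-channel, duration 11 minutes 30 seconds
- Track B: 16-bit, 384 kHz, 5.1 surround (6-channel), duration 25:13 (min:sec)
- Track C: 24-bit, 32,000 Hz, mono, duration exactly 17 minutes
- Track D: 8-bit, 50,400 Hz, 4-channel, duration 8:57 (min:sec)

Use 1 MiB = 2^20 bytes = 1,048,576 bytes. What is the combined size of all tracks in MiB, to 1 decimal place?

6911.9 MiB

Track A: 11 minutes 30 seconds = 690 s; 50,400 × 690 × 1 × 2 = 69,552,000 bytes.
Track B: 25:13 (min:sec) = 1,513 s; 384,000 × 1,513 × 2 × 6 = 6,971,904,000 bytes.
Track C: exactly 17 minutes = 1,020 s; 32,000 × 1,020 × 3 × 1 = 97,920,000 bytes.
Track D: 8:57 (min:sec) = 537 s; 50,400 × 537 × 1 × 4 = 108,259,200 bytes.
Total = 7,247,635,200 bytes = 6911.9 MiB.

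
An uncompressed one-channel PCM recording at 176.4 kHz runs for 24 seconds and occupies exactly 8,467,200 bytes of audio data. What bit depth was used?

Bytes per sample = 8,467,200 / (176,400 × 24 × 1) = 8,467,200 / 4,233,600 = 2.
Bit depth = 2 × 8 = 16 bits.

16 bits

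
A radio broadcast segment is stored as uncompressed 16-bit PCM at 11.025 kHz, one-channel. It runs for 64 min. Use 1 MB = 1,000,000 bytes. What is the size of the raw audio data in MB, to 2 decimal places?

84.67 MB

Duration = 64 min = 3,840 s.
Bytes = 11,025 samples/s × 3,840 s × 2 bytes/sample × 1 ch = 84,672,000 bytes.
84,672,000 / 1,000,000 = 84.67 MB.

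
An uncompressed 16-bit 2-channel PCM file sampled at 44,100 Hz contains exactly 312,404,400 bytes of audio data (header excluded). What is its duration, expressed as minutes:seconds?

29:31

Byte rate = 44,100 × 2 × 2 = 176,400 bytes/s.
Duration = 312,404,400 / 176,400 = 1,771 s.
1,771 s = 29:31.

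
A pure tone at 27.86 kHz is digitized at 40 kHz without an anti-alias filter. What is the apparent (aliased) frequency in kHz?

Nyquist = 40,000/2 = 20,000 Hz; 27,860 Hz exceeds it.
Alias = |27,860 − 1×40,000| = |27,860 − 40,000| = 12,140 Hz = 12.14 kHz.

12.14 kHz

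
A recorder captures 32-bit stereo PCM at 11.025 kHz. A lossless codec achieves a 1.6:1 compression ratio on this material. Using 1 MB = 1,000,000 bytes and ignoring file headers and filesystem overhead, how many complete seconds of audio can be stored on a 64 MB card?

Uncompressed byte rate = 11,025 × 4 × 2 = 88,200 bytes/s.
After 1.6:1 compression, effective rate ≈ 55125 bytes/s.
Capacity = 64 × 1,000,000 = 64,000,000 bytes.
64,000,000 / effective rate ≈ 1161 s → 1,160 seconds.

1,160 seconds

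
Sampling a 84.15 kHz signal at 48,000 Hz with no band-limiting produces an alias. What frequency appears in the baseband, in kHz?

11.85 kHz

Nyquist = 48,000/2 = 24,000 Hz; 84,150 Hz exceeds it.
Alias = |84,150 − 2×48,000| = |84,150 − 96,000| = 11,850 Hz = 11.85 kHz.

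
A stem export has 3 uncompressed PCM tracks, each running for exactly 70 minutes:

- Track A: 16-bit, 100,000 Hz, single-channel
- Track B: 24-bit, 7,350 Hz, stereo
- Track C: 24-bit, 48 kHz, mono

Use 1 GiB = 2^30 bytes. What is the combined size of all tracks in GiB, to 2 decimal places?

exactly 70 minutes = 4,200 s.
Track A: 100,000 × 4,200 × 2 × 1 = 840,000,000 bytes.
Track B: 7,350 × 4,200 × 3 × 2 = 185,220,000 bytes.
Track C: 48,000 × 4,200 × 3 × 1 = 604,800,000 bytes.
Total = 1,630,020,000 bytes = 1.52 GiB.

1.52 GiB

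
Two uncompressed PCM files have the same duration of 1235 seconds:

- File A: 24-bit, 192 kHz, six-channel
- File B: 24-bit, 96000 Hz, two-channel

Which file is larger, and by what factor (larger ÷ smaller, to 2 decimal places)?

File A: 192,000 × 3 × 6 = 3,456,000 bytes/s.
File B: 96,000 × 3 × 2 = 576,000 bytes/s.
File A is larger; ratio = 4,268,160,000 / 711,360,000 = 6.00.

File A, by a factor of 6.00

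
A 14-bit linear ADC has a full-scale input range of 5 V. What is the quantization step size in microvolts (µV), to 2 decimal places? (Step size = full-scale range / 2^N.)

5 V / 2^14 = 5 / 16,384 V = 305.18 µV.

305.18 µV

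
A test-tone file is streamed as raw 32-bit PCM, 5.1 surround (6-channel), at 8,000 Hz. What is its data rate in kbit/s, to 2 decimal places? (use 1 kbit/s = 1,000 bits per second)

Bit rate = 8,000 × 32 × 6 = 1,536,000 bits/s.
= 1536.00 kbit/s.

1536.00 kbit/s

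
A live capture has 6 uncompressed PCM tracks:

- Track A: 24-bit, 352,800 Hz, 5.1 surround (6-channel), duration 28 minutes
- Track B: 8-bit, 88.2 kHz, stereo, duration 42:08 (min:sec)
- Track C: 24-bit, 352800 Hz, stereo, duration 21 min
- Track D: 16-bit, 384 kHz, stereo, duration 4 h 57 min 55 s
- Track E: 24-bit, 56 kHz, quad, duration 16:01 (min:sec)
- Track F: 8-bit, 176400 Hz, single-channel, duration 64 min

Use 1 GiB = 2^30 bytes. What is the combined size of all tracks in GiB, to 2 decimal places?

39.64 GiB

Track A: 28 minutes = 1,680 s; 352,800 × 1,680 × 3 × 6 = 10,668,672,000 bytes.
Track B: 42:08 (min:sec) = 2,528 s; 88,200 × 2,528 × 1 × 2 = 445,939,200 bytes.
Track C: 21 min = 1,260 s; 352,800 × 1,260 × 3 × 2 = 2,667,168,000 bytes.
Track D: 4 h 57 min 55 s = 17,875 s; 384,000 × 17,875 × 2 × 2 = 27,456,000,000 bytes.
Track E: 16:01 (min:sec) = 961 s; 56,000 × 961 × 3 × 4 = 645,792,000 bytes.
Track F: 64 min = 3,840 s; 176,400 × 3,840 × 1 × 1 = 677,376,000 bytes.
Total = 42,560,947,200 bytes = 39.64 GiB.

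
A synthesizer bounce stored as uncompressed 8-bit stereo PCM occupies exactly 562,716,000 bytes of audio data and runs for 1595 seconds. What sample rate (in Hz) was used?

176,400 Hz

Bytes = sample_rate × seconds × bytes_per_sample × channels.
sample_rate = 562,716,000 / (1,595 × 1 × 2) = 562,716,000 / 3,190 = 176,400 Hz.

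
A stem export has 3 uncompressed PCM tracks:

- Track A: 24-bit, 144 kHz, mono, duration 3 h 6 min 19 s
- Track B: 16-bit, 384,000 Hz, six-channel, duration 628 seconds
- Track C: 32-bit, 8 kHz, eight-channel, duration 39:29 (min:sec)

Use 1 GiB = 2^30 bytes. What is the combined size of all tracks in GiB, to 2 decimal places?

7.76 GiB

Track A: 3 h 6 min 19 s = 11,179 s; 144,000 × 11,179 × 3 × 1 = 4,829,328,000 bytes.
Track B: 384,000 × 628 × 2 × 6 = 2,893,824,000 bytes.
Track C: 39:29 (min:sec) = 2,369 s; 8,000 × 2,369 × 4 × 8 = 606,464,000 bytes.
Total = 8,329,616,000 bytes = 7.76 GiB.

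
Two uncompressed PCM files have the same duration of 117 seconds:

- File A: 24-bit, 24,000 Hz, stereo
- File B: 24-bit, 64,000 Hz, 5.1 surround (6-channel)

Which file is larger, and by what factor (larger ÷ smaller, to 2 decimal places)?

File B, by a factor of 8.00

File A: 24,000 × 3 × 2 = 144,000 bytes/s.
File B: 64,000 × 3 × 6 = 1,152,000 bytes/s.
File B is larger; ratio = 134,784,000 / 16,848,000 = 8.00.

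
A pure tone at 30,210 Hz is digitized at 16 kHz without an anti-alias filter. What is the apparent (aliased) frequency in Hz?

Nyquist = 16,000/2 = 8,000 Hz; 30,210 Hz exceeds it.
Alias = |30,210 − 2×16,000| = |30,210 − 32,000| = 1,790 Hz.

1,790 Hz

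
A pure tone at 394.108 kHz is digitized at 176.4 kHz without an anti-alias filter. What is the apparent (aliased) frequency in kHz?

41.308 kHz

Nyquist = 176,400/2 = 88,200 Hz; 394,108 Hz exceeds it.
Alias = |394,108 − 2×176,400| = |394,108 − 352,800| = 41,308 Hz = 41.308 kHz.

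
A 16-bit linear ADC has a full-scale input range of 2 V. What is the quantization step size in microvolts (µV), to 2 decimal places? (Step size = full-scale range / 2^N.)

30.52 µV

2 V / 2^16 = 2 / 65,536 V = 30.52 µV.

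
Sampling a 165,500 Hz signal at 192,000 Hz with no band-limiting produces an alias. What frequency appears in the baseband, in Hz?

Nyquist = 192,000/2 = 96,000 Hz; 165,500 Hz exceeds it.
Alias = |165,500 − 1×192,000| = |165,500 − 192,000| = 26,500 Hz.

26,500 Hz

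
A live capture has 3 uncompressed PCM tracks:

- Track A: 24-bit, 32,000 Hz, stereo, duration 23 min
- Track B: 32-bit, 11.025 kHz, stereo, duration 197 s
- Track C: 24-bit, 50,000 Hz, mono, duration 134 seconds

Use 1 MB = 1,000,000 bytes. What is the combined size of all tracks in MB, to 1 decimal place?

Track A: 23 min = 1,380 s; 32,000 × 1,380 × 3 × 2 = 264,960,000 bytes.
Track B: 11,025 × 197 × 4 × 2 = 17,375,400 bytes.
Track C: 50,000 × 134 × 3 × 1 = 20,100,000 bytes.
Total = 302,435,400 bytes = 302.4 MB.

302.4 MB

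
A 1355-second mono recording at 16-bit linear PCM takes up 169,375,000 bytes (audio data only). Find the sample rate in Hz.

62,500 Hz

Bytes = sample_rate × seconds × bytes_per_sample × channels.
sample_rate = 169,375,000 / (1,355 × 2 × 1) = 169,375,000 / 2,710 = 62,500 Hz.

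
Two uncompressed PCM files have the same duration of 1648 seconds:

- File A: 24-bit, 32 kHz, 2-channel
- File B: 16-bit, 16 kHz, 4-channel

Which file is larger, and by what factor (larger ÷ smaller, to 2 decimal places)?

File A: 32,000 × 3 × 2 = 192,000 bytes/s.
File B: 16,000 × 2 × 4 = 128,000 bytes/s.
File A is larger; ratio = 316,416,000 / 210,944,000 = 1.50.

File A, by a factor of 1.50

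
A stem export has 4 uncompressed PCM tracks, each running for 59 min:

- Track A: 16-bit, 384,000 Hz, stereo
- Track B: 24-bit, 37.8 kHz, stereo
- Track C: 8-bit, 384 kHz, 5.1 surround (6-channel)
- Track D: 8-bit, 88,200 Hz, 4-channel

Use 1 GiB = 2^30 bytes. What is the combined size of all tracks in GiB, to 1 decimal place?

14.6 GiB

59 min = 3,540 s.
Track A: 384,000 × 3,540 × 2 × 2 = 5,437,440,000 bytes.
Track B: 37,800 × 3,540 × 3 × 2 = 802,872,000 bytes.
Track C: 384,000 × 3,540 × 1 × 6 = 8,156,160,000 bytes.
Track D: 88,200 × 3,540 × 1 × 4 = 1,248,912,000 bytes.
Total = 15,645,384,000 bytes = 14.6 GiB.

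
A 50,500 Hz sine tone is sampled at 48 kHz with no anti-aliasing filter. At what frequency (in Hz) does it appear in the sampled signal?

2,500 Hz

Nyquist = 48,000/2 = 24,000 Hz; 50,500 Hz exceeds it.
Alias = |50,500 − 1×48,000| = |50,500 − 48,000| = 2,500 Hz.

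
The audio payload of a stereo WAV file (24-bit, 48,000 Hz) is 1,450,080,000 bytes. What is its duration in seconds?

Byte rate = 48,000 × 3 × 2 = 288,000 bytes/s.
Duration = 1,450,080,000 / 288,000 = 5,035 s.

5,035 seconds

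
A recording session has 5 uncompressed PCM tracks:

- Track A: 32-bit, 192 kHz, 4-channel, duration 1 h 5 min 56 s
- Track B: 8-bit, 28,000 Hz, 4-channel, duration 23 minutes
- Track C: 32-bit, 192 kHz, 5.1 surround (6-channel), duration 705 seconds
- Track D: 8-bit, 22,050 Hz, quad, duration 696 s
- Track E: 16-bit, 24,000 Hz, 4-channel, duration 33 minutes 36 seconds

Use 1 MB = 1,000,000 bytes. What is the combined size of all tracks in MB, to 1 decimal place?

Track A: 1 h 5 min 56 s = 3,956 s; 192,000 × 3,956 × 4 × 4 = 12,152,832,000 bytes.
Track B: 23 minutes = 1,380 s; 28,000 × 1,380 × 1 × 4 = 154,560,000 bytes.
Track C: 192,000 × 705 × 4 × 6 = 3,248,640,000 bytes.
Track D: 22,050 × 696 × 1 × 4 = 61,387,200 bytes.
Track E: 33 minutes 36 seconds = 2,016 s; 24,000 × 2,016 × 2 × 4 = 387,072,000 bytes.
Total = 16,004,491,200 bytes = 16004.5 MB.

16004.5 MB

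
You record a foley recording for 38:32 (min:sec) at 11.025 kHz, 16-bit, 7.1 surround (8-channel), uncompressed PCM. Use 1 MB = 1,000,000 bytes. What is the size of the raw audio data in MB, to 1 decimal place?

Duration = 38:32 (min:sec) = 2,312 s.
Bytes = 11,025 samples/s × 2,312 s × 2 bytes/sample × 8 ch = 407,836,800 bytes.
407,836,800 / 1,000,000 = 407.8 MB.

407.8 MB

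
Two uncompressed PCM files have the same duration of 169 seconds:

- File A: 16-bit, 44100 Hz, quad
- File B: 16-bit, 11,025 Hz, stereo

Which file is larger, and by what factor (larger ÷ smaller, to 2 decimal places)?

File A, by a factor of 8.00

File A: 44,100 × 2 × 4 = 352,800 bytes/s.
File B: 11,025 × 2 × 2 = 44,100 bytes/s.
File A is larger; ratio = 59,623,200 / 7,452,900 = 8.00.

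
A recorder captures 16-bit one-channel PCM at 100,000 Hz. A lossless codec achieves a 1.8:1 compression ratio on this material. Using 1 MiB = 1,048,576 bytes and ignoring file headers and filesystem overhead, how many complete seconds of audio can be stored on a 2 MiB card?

Uncompressed byte rate = 100,000 × 2 × 1 = 200,000 bytes/s.
After 1.8:1 compression, effective rate ≈ 111111.11 bytes/s.
Capacity = 2 × 1,048,576 = 2,097,152 bytes.
2,097,152 / effective rate ≈ 18.87 s → 18 seconds.

18 seconds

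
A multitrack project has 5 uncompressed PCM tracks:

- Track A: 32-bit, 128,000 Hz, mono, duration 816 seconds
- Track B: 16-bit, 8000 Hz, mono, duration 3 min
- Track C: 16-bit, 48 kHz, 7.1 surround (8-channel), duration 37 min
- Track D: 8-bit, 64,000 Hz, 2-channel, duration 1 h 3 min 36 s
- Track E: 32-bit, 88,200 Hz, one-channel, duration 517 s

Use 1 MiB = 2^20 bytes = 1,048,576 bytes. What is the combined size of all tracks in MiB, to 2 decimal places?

Track A: 128,000 × 816 × 4 × 1 = 417,792,000 bytes.
Track B: 3 min = 180 s; 8,000 × 180 × 2 × 1 = 2,880,000 bytes.
Track C: 37 min = 2,220 s; 48,000 × 2,220 × 2 × 8 = 1,704,960,000 bytes.
Track D: 1 h 3 min 36 s = 3,816 s; 64,000 × 3,816 × 1 × 2 = 488,448,000 bytes.
Track E: 88,200 × 517 × 4 × 1 = 182,397,600 bytes.
Total = 2,796,477,600 bytes = 2666.93 MiB.

2666.93 MiB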